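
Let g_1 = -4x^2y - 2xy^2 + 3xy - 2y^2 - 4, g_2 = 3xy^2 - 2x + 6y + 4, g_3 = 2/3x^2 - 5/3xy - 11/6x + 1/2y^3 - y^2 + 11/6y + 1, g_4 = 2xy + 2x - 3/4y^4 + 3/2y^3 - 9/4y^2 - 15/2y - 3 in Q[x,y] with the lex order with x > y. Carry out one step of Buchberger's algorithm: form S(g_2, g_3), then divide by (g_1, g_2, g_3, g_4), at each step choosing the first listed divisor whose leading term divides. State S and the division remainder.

lcm(LM(g_2), LM(g_3)) = x^2y^2.
S = (lcm/LT(g_2))·g_2 − (lcm/LT(g_3))·g_3 = -2/3x^2 + 5/2xy^3 + 11/4xy^2 + 2xy + 4/3x - 3/4y^5 + 3/2y^4 - 11/4y^3 - 3/2y^2.
Reduce S modulo (g_1, g_2, g_3, g_4) in that order:
  leading term x^2: subtract (-1)·g_3 from -2/3x^2 + 5/2xy^3 + 11/4xy^2 + 2xy + 4/3x - 3/4y^5 + 3/2y^4 - 11/4y^3 - 3/2y^2 → 5/2xy^3 + 11/4xy^2 + 1/3xy - 1/2x - 3/4y^5 + 3/2y^4 - 9/4y^3 - 5/2y^2 + 11/6y + 1
  leading term xy^3: subtract (5/6y)·g_2 from 5/2xy^3 + 11/4xy^2 + 1/3xy - 1/2x - 3/4y^5 + 3/2y^4 - 9/4y^3 - 5/2y^2 + 11/6y + 1 → 11/4xy^2 + 2xy - 1/2x - 3/4y^5 + 3/2y^4 - 9/4y^3 - 15/2y^2 - 3/2y + 1
  leading term xy^2: subtract (11/12)·g_2 from 11/4xy^2 + 2xy - 1/2x - 3/4y^5 + 3/2y^4 - 9/4y^3 - 15/2y^2 - 3/2y + 1 → 2xy + 4/3x - 3/4y^5 + 3/2y^4 - 9/4y^3 - 15/2y^2 - 7y - 8/3
  leading term xy: subtract (1)·g_4 from 2xy + 4/3x - 3/4y^5 + 3/2y^4 - 9/4y^3 - 15/2y^2 - 7y - 8/3 → -2/3x - 3/4y^5 + 9/4y^4 - 15/4y^3 - 21/4y^2 + 1/2y + 1/3
  leading term x: no divisor's leading term divides it; move -2/3x to the remainder.
  leading term y^5: no divisor's leading term divides it; move -3/4y^5 to the remainder.
  leading term y^4: no divisor's leading term divides it; move 9/4y^4 to the remainder.
  leading term y^3: no divisor's leading term divides it; move -15/4y^3 to the remainder.
  leading term y^2: no divisor's leading term divides it; move -21/4y^2 to the remainder.
  leading term y: no divisor's leading term divides it; move 1/2y to the remainder.
  leading term 1: no divisor's leading term divides it; move 1/3 to the remainder.
The remainder -2/3x - 3/4y^5 + 9/4y^4 - 15/4y^3 - 21/4y^2 + 1/2y + 1/3 is nonzero, so it would be added as the next basis element.

S(g_2, g_3) = -2/3x^2 + 5/2xy^3 + 11/4xy^2 + 2xy + 4/3x - 3/4y^5 + 3/2y^4 - 11/4y^3 - 3/2y^2; remainder on division = -2/3x - 3/4y^5 + 9/4y^4 - 15/4y^3 - 21/4y^2 + 1/2y + 1/3.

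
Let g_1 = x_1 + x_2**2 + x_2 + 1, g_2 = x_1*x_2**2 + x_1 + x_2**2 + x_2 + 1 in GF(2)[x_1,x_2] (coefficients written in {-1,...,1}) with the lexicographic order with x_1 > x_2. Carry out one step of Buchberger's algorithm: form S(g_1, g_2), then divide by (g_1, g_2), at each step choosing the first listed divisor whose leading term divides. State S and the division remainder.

S(g_1, g_2) = x_1 + x_2**4 + x_2**3 + x_2 + 1; remainder on division = x_2**4 + x_2**3 + x_2**2.

lcm(LM(g_1), LM(g_2)) = x_1*x_2**2.
S = (lcm/LT(g_1))·g_1 − (lcm/LT(g_2))·g_2 = x_1 + x_2**4 + x_2**3 + x_2 + 1.
Reduce S modulo (g_1, g_2) in that order:
  leading term x_1: subtract (1)·g_1 from x_1 + x_2**4 + x_2**3 + x_2 + 1 → x_2**4 + x_2**3 + x_2**2
  leading term x_2**4: no divisor's leading term divides it; move x_2**4 to the remainder.
  leading term x_2**3: no divisor's leading term divides it; move x_2**3 to the remainder.
  leading term x_2**2: no divisor's leading term divides it; move x_2**2 to the remainder.
The remainder x_2**4 + x_2**3 + x_2**2 is nonzero, so it would be added as the next basis element.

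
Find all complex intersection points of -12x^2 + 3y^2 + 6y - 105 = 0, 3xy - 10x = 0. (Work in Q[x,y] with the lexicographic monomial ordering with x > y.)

Compute a lex Gröbner basis by Buchberger's algorithm.
f_1 = -12x^2 + 3y^2 + 6y - 105, LT = x^2.
f_2 = 3xy - 10x, LT = xy.

S(f_1,f_2): lcm = x^2y. S = 10/3x^2 - 1/4y^3 - 1/2y^2 + 35/4y.
  reduce S modulo (f_1, f_2):
  remainder -1/4y^3 + 1/3y^2 + 125/12y - 175/6 ≠ 0; add h_3 = -1/4y^3 + 1/3y^2 + 125/12y - 175/6 to the basis.

The other S-polynomials (S(f_1,h_3), S(f_2,h_3)) all reduce to 0 modulo the current basis, so we have a Gröbner basis.
Inter-reduce: drop elements whose leading term is divisible by another's, tail-reduce, and make monic.
Reduced Gröbner basis: {x^2 - 1/4y^2 - 1/2y + 35/4, xy - 10/3x, y^3 - 4/3y^2 - 125/3y + 350/3}.

From the last basis element, y^3 - 4/3y^2 - 125/3y + 350/3 = 0, so y takes values in {-7, 10/3, 5}. Each choice, substituted upward through the basis, yields the corresponding point(s) of the solution set.
  y = -7: the earlier basis elements become x^2 = 0; -31/3x = 0, giving x = 0 — point (0, -7).
  y = 10/3: the earlier basis element becomes x^2 + 155/36 = 0, giving x = -sqrt(155)*I/6, sqrt(155)*I/6 — points (-sqrt(155)*I/6, 10/3), (sqrt(155)*I/6, 10/3).
  y = 5: the earlier basis elements become x^2 = 0; 5/3x = 0, giving x = 0 — point (0, 5).

{(0, -7), (-sqrt(155)*I/6, 10/3), (sqrt(155)*I/6, 10/3), (0, 5)}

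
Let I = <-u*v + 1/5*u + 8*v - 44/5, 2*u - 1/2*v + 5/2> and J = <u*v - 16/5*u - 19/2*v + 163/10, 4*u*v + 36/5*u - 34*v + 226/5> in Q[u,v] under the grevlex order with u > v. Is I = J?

No, the ideals differ.

Since reduced Gröbner bases are canonical representatives of ideals under a given ordering, it suffices to compute and compare them.
Buchberger on the first generating set:
f_1 = -u*v + 1/5*u + 8*v - 44/5, LT = u*v.
f_2 = 2*u - 1/2*v + 5/2, LT = u.

S(f_1,f_2): lcm = u*v. S = 1/4*v**2 - 1/5*u - 37/4*v + 44/5.
  leading term v**2: no divisor's leading term divides it; move 1/4*v**2 to the remainder.
  leading term u: subtract (-1/10)·f_2 from -1/5*u - 37/4*v + 44/5 → -93/10*v + 181/20
  leading term v: no divisor's leading term divides it; move -93/10*v to the remainder.
  leading term 1: no divisor's leading term divides it; move 181/20 to the remainder.
  remainder 1/4*v**2 - 93/10*v + 181/20 ≠ 0; add g_3 = 1/4*v**2 - 93/10*v + 181/20 to the basis.

The other S-polynomials (S(f_1,g_3), S(f_2,g_3)) all reduce to 0 modulo the current basis, so we have a Gröbner basis.
Inter-reduce: drop elements whose leading term is divisible by another's, tail-reduce, and make monic.
Reduced Gröbner basis: {v**2 - 186/5*v + 181/5, u - 1/4*v + 5/4}.

Buchberger on the second generating set:
h_1 = u*v - 16/5*u - 19/2*v + 163/10, LT = u*v.
h_2 = 4*u*v + 36/5*u - 34*v + 226/5, LT = u*v.

S(h_1,h_2): lcm = u*v. S = -5*u - v + 5.
  leading term u: no divisor's leading term divides it; move -5*u to the remainder.
  leading term v: no divisor's leading term divides it; move -v to the remainder.
  leading term 1: no divisor's leading term divides it; move 5 to the remainder.
  remainder -5*u - v + 5 ≠ 0; add k_3 = -5*u - v + 5 to the basis.

S(h_1,k_3): lcm = u*v. S = -1/5*v**2 - 16/5*u - 17/2*v + 163/10.
  leading term v**2: no divisor's leading term divides it; move -1/5*v**2 to the remainder.
  leading term u: subtract (16/25)·k_3 from -16/5*u - 17/2*v + 163/10 → -393/50*v + 131/10
  leading term v: no divisor's leading term divides it; move -393/50*v to the remainder.
  leading term 1: no divisor's leading term divides it; move 131/10 to the remainder.
  remainder -1/5*v**2 - 393/50*v + 131/10 ≠ 0; add k_4 = -1/5*v**2 - 393/50*v + 131/10 to the basis.

The other S-polynomials (S(h_2,k_3), S(h_1,k_4), S(h_2,k_4), S(k_3,k_4)) all reduce to 0 modulo the current basis, so we have a Gröbner basis.
Inter-reduce: drop elements whose leading term is divisible by another's, tail-reduce, and make monic.
Reduced Gröbner basis: {v**2 + 393/10*v - 131/2, u + 1/5*v - 1}.

These differ, so the ideals are not equal.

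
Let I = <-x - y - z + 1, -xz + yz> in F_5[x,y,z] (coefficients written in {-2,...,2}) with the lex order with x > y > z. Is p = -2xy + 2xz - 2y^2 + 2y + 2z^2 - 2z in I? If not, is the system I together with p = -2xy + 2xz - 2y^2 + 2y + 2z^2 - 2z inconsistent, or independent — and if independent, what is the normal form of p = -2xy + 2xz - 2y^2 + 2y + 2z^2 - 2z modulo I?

First compute the reduced Gröbner basis of I by Buchberger's algorithm.
f_1 = -x - y - z + 1, LT = x.
f_2 = -xz + yz, LT = xz.

S(f_1,f_2): lcm = xz. S = 2yz + z^2 - z.
  leading term yz: no divisor's leading term divides it; move 2yz to the remainder.
  leading term z^2: no divisor's leading term divides it; move z^2 to the remainder.
  leading term z: no divisor's leading term divides it; move -z to the remainder.
  remainder 2yz + z^2 - z ≠ 0; add h_3 = 2yz + z^2 - z to the basis.

The other S-polynomials (S(f_1,h_3), S(f_2,h_3)) all reduce to 0 modulo the current basis, so we have a Gröbner basis.
Inter-reduce: drop elements whose leading term is divisible by another's, tail-reduce, and make monic.
Reduced Gröbner basis: {x + y + z - 1, yz - 2z^2 + 2z}.
Label its elements g_1 = x + y + z - 1, g_2 = yz - 2z^2 + 2z.

Reduce p = -2xy + 2xz - 2y^2 + 2y + 2z^2 - 2z modulo G:
  leading term xy: subtract (-2y)·g_1 from -2xy + 2xz - 2y^2 + 2y + 2z^2 - 2z → 2xz + 2yz + 2z^2 - 2z
  leading term xz: subtract (2z)·g_1 from 2xz + 2yz + 2z^2 - 2z → 0
  normal form = 0.
Since the normal form is 0, p ∈ I.

-2xy + 2xz - 2y^2 + 2y + 2z^2 - 2z lies in I (it reduces to 0).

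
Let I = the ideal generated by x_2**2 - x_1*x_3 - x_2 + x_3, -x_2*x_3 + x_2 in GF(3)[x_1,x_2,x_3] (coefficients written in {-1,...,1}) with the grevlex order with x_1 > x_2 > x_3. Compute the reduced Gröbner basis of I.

G = {x_1*x_3**2 - x_1*x_3 - x_3**2 + x_3, x_2**2 - x_1*x_3 - x_2 + x_3, x_2*x_3 - x_2}

f_1 = x_2**2 - x_1*x_3 - x_2 + x_3, LT = x_2**2.
f_2 = -x_2*x_3 + x_2, LT = x_2*x_3.

S(f_1,f_2): lcm = x_2**2*x_3. S = -x_1*x_3**2 + x_2**2 - x_2*x_3 + x_3**2.
  leading term x_1*x_3**2: no divisor's leading term divides it; move -x_1*x_3**2 to the remainder.
  leading term x_2**2: subtract (1)·f_1 from x_2**2 - x_2*x_3 + x_3**2 → x_1*x_3 - x_2*x_3 + x_3**2 + x_2 - x_3
  leading term x_1*x_3: no divisor's leading term divides it; move x_1*x_3 to the remainder.
  leading term x_2*x_3: subtract (1)·f_2 from -x_2*x_3 + x_3**2 + x_2 - x_3 → x_3**2 - x_3
  leading term x_3**2: no divisor's leading term divides it; move x_3**2 to the remainder.
  leading term x_3: no divisor's leading term divides it; move -x_3 to the remainder.
  remainder -x_1*x_3**2 + x_1*x_3 + x_3**2 - x_3 ≠ 0; add g_3 = -x_1*x_3**2 + x_1*x_3 + x_3**2 - x_3 to the basis.

The other S-polynomials (S(f_1,g_3), S(f_2,g_3)) all reduce to 0 modulo the current basis, so we have a Gröbner basis.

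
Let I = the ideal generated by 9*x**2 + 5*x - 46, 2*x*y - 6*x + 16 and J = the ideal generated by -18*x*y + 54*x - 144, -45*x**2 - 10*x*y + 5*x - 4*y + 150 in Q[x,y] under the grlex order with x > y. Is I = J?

Since reduced Gröbner bases are canonical representatives of ideals under a given ordering, it suffices to compute and compare them.
Buchberger on the first generating set:
f_1 = 9*x**2 + 5*x - 46, LT = x**2.
f_2 = 2*x*y - 6*x + 16, LT = x*y.

S(f_1,f_2): lcm = x**2*y. S = 3*x**2 + 5/9*x*y - 8*x - 46/9*y.
  leading term x**2: subtract (1/3)·f_1 from 3*x**2 + 5/9*x*y - 8*x - 46/9*y → 5/9*x*y - 29/3*x - 46/9*y + 46/3
  leading term x*y: subtract (5/18)·f_2 from 5/9*x*y - 29/3*x - 46/9*y + 46/3 → -8*x - 46/9*y + 98/9
  leading term x: no divisor's leading term divides it; move -8*x to the remainder.
  leading term y: no divisor's leading term divides it; move -46/9*y to the remainder.
  leading term 1: no divisor's leading term divides it; move 98/9 to the remainder.
  remainder -8*x - 46/9*y + 98/9 ≠ 0; add g_3 = -8*x - 46/9*y + 98/9 to the basis.

S(f_2,g_3): lcm = x*y. S = -23/36*y**2 - 3*x + 49/36*y + 8.
  leading term y**2: no divisor's leading term divides it; move -23/36*y**2 to the remainder.
  leading term x: subtract (3/8)·g_3 from -3*x + 49/36*y + 8 → 59/18*y + 47/12
  leading term y: no divisor's leading term divides it; move 59/18*y to the remainder.
  leading term 1: no divisor's leading term divides it; move 47/12 to the remainder.
  remainder -23/36*y**2 + 59/18*y + 47/12 ≠ 0; add g_4 = -23/36*y**2 + 59/18*y + 47/12 to the basis.

The other S-polynomials (S(f_1,g_3), S(f_1,g_4), S(f_2,g_4), S(g_3,g_4)) all reduce to 0 modulo the current basis, so we have a Gröbner basis.
Inter-reduce: drop elements whose leading term is divisible by another's, tail-reduce, and make monic.
Reduced Gröbner basis: {y**2 - 118/23*y - 141/23, x + 23/36*y - 49/36}.

Buchberger on the second generating set:
h_1 = -18*x*y + 54*x - 144, LT = x*y.
h_2 = -45*x**2 - 10*x*y + 5*x - 4*y + 150, LT = x**2.

S(h_1,h_2): lcm = x**2*y. S = -2/9*x*y**2 - 3*x**2 + 1/9*x*y - 4/45*y**2 + 8*x + 10/3*y.
  leading term x*y**2: subtract (1/81*y)·h_1 from -2/9*x*y**2 - 3*x**2 + 1/9*x*y - 4/45*y**2 + 8*x + 10/3*y → -3*x**2 - 5/9*x*y - 4/45*y**2 + 8*x + 46/9*y
  leading term x**2: subtract (1/15)·h_2 from -3*x**2 - 5/9*x*y - 4/45*y**2 + 8*x + 46/9*y → 1/9*x*y - 4/45*y**2 + 23/3*x + 242/45*y - 10
  leading term x*y: subtract (-1/162)·h_1 from 1/9*x*y - 4/45*y**2 + 23/3*x + 242/45*y - 10 → -4/45*y**2 + 8*x + 242/45*y - 98/9
  leading term y**2: no divisor's leading term divides it; move -4/45*y**2 to the remainder.
  leading term x: no divisor's leading term divides it; move 8*x to the remainder.
  leading term y: no divisor's leading term divides it; move 242/45*y to the remainder.
  leading term 1: no divisor's leading term divides it; move -98/9 to the remainder.
  remainder -4/45*y**2 + 8*x + 242/45*y - 98/9 ≠ 0; add k_3 = -4/45*y**2 + 8*x + 242/45*y - 98/9 to the basis.

The other S-polynomials (S(h_1,k_3), S(h_2,k_3)) all reduce to 0 modulo the current basis, so we have a Gröbner basis.
Inter-reduce: drop elements whose leading term is divisible by another's, tail-reduce, and make monic.
Reduced Gröbner basis: {x**2 + 5/9*x + 4/45*y - 46/9, x*y - 3*x + 8, y**2 - 90*x - 121/2*y + 245/2}.

These differ, so the ideals are not equal.

No, the ideals differ.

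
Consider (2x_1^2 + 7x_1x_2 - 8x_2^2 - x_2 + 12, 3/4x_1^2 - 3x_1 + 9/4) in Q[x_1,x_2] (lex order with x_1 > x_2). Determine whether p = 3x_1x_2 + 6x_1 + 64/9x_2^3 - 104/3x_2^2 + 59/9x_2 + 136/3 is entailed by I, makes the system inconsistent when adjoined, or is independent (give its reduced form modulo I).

First compute the reduced Gröbner basis of I by Buchberger's algorithm.
f_1 = 2x_1^2 + 7x_1x_2 - 8x_2^2 - x_2 + 12, LT = x_1^2.
f_2 = 3/4x_1^2 - 3x_1 + 9/4, LT = x_1^2.

S(f_1,f_2): lcm = x_1^2. S = 7/2x_1x_2 + 4x_1 - 4x_2^2 - 1/2x_2 + 3.
  leading term x_1x_2: no divisor's leading term divides it; move 7/2x_1x_2 to the remainder.
  leading term x_1: no divisor's leading term divides it; move 4x_1 to the remainder.
  leading term x_2^2: no divisor's leading term divides it; move -4x_2^2 to the remainder.
  leading term x_2: no divisor's leading term divides it; move -1/2x_2 to the remainder.
  leading term 1: no divisor's leading term divides it; move 3 to the remainder.
  remainder 7/2x_1x_2 + 4x_1 - 4x_2^2 - 1/2x_2 + 3 ≠ 0; add h_3 = 7/2x_1x_2 + 4x_1 - 4x_2^2 - 1/2x_2 + 3 to the basis.

S(f_1,h_3): lcm = x_1^2x_2. S = -8/7x_1^2 + 65/14x_1x_2^2 + 1/7x_1x_2 - 6/7x_1 - 4x_2^3 - 1/2x_2^2 + 6x_2.
  leading term x_1^2: subtract (-4/7)·f_1 from -8/7x_1^2 + 65/14x_1x_2^2 + 1/7x_1x_2 - 6/7x_1 - 4x_2^3 - 1/2x_2^2 + 6x_2 → 65/14x_1x_2^2 + 29/7x_1x_2 - 6/7x_1 - 4x_2^3 - 71/14x_2^2 + 38/7x_2 + 48/7
  leading term x_1x_2^2: subtract (65/49x_2)·h_3 from 65/14x_1x_2^2 + 29/7x_1x_2 - 6/7x_1 - 4x_2^3 - 71/14x_2^2 + 38/7x_2 + 48/7 → -57/49x_1x_2 - 6/7x_1 + 64/49x_2^3 - 216/49x_2^2 + 71/49x_2 + 48/7
  leading term x_1x_2: subtract (-114/343)·h_3 from -57/49x_1x_2 - 6/7x_1 + 64/49x_2^3 - 216/49x_2^2 + 71/49x_2 + 48/7 → 162/343x_1 + 64/49x_2^3 - 1968/343x_2^2 + 440/343x_2 + 2694/343
  leading term x_1: no divisor's leading term divides it; move 162/343x_1 to the remainder.
  leading term x_2^3: no divisor's leading term divides it; move 64/49x_2^3 to the remainder.
  leading term x_2^2: no divisor's leading term divides it; move -1968/343x_2^2 to the remainder.
  leading term x_2: no divisor's leading term divides it; move 440/343x_2 to the remainder.
  leading term 1: no divisor's leading term divides it; move 2694/343 to the remainder.
  remainder 162/343x_1 + 64/49x_2^3 - 1968/343x_2^2 + 440/343x_2 + 2694/343 ≠ 0; add h_4 = 162/343x_1 + 64/49x_2^3 - 1968/343x_2^2 + 440/343x_2 + 2694/343 to the basis.

S(f_1,h_4): lcm = x_1^2. S = -224/81x_1x_2^3 + 328/27x_1x_2^2 + 127/162x_1x_2 - 449/27x_1 - 4x_2^2 - 1/2x_2 + 6.
  leading term x_1x_2^3: subtract (-64/81x_2^2)·h_3 from -224/81x_1x_2^3 + 328/27x_1x_2^2 + 127/162x_1x_2 - 449/27x_1 - 4x_2^2 - 1/2x_2 + 6 → 1240/81x_1x_2^2 + 127/162x_1x_2 - 449/27x_1 - 256/81x_2^4 - 32/81x_2^3 - 44/27x_2^2 - 1/2x_2 + 6
  leading term x_1x_2^2: subtract (2480/567x_2)·h_3 from 1240/81x_1x_2^2 + 127/162x_1x_2 - 449/27x_1 - 256/81x_2^4 - 32/81x_2^3 - 44/27x_2^2 - 1/2x_2 + 6 → -6317/378x_1x_2 - 449/27x_1 - 256/81x_2^4 + 3232/189x_2^3 + 316/567x_2^2 - 5149/378x_2 + 6
  leading term x_1x_2: subtract (-6317/1323)·h_3 from -6317/378x_1x_2 - 449/27x_1 - 256/81x_2^4 + 3232/189x_2^3 + 316/567x_2^2 - 5149/378x_2 + 6 → 121/49x_1 - 256/81x_2^4 + 3232/189x_2^3 - 73592/3969x_2^2 - 7060/441x_2 + 8963/441
  leading term x_1: subtract (847/162)·h_4 from 121/49x_1 - 256/81x_2^4 + 3232/189x_2^3 - 73592/3969x_2^2 - 7060/441x_2 + 8963/441 → -256/81x_2^4 + 832/81x_2^3 + 928/81x_2^2 - 1840/81x_2 - 560/27
  leading term x_2^4: no divisor's leading term divides it; move -256/81x_2^4 to the remainder.
  leading term x_2^3: no divisor's leading term divides it; move 832/81x_2^3 to the remainder.
  leading term x_2^2: no divisor's leading term divides it; move 928/81x_2^2 to the remainder.
  leading term x_2: no divisor's leading term divides it; move -1840/81x_2 to the remainder.
  leading term 1: no divisor's leading term divides it; move -560/27 to the remainder.
  remainder -256/81x_2^4 + 832/81x_2^3 + 928/81x_2^2 - 1840/81x_2 - 560/27 ≠ 0; add h_5 = -256/81x_2^4 + 832/81x_2^3 + 928/81x_2^2 - 1840/81x_2 - 560/27 to the basis.

The other S-polynomials (S(f_2,h_3), S(f_2,h_4), S(h_3,h_4), S(f_1,h_5), S(f_2,h_5), S(h_3,h_5), S(h_4,h_5)) all reduce to 0 modulo the current basis, so we have a Gröbner basis.
Inter-reduce: drop elements whose leading term is divisible by another's, tail-reduce, and make monic.
Reduced Gröbner basis: {x_1 + 224/81x_2^3 - 328/27x_2^2 + 220/81x_2 + 449/27, x_2^4 - 13/4x_2^3 - 29/8x_2^2 + 115/16x_2 + 105/16}.
Label its elements g_1 = x_1 + 224/81x_2^3 - 328/27x_2^2 + 220/81x_2 + 449/27, g_2 = x_2^4 - 13/4x_2^3 - 29/8x_2^2 + 115/16x_2 + 105/16.

Reduce p = 3x_1x_2 + 6x_1 + 64/9x_2^3 - 104/3x_2^2 + 59/9x_2 + 136/3 modulo G:
  leading term x_1x_2: subtract (3x_2)·g_1 from 3x_1x_2 + 6x_1 + 64/9x_2^3 - 104/3x_2^2 + 59/9x_2 + 136/3 → 6x_1 - 224/27x_2^4 + 392/9x_2^3 - 1156/27x_2^2 - 130/3x_2 + 136/3
  leading term x_1: subtract (6)·g_1 from 6x_1 - 224/27x_2^4 + 392/9x_2^3 - 1156/27x_2^2 - 130/3x_2 + 136/3 → -224/27x_2^4 + 728/27x_2^3 + 812/27x_2^2 - 1610/27x_2 - 490/9
  leading term x_2^4: subtract (-224/27)·g_2 from -224/27x_2^4 + 728/27x_2^3 + 812/27x_2^2 - 1610/27x_2 - 490/9 → 0
  normal form = 0.
Since the normal form is 0, p ∈ I.

Ideal membership is decidable via reduction modulo a Gröbner basis.

3x_1x_2 + 6x_1 + 64/9x_2^3 - 104/3x_2^2 + 59/9x_2 + 136/3 lies in I (it reduces to 0).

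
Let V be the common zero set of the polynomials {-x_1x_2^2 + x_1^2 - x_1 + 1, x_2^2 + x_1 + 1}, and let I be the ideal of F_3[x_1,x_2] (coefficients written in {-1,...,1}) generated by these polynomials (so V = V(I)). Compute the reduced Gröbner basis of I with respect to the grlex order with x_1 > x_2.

f_1 = -x_1x_2^2 + x_1^2 - x_1 + 1, LT = x_1x_2^2.
f_2 = x_2^2 + x_1 + 1, LT = x_2^2.

S(f_1,f_2): lcm = x_1x_2^2. S = x_1^2 - 1.
  reduce S modulo (f_1, f_2):
  remainder x_1^2 - 1 ≠ 0; add g_3 = x_1^2 - 1 to the basis.

The other S-polynomials (S(f_1,g_3), S(f_2,g_3)) all reduce to 0 modulo the current basis, so we have a Gröbner basis.
Inter-reduce: drop elements whose leading term is divisible by another's, tail-reduce, and make monic.

G = {x_1^2 - 1, x_2^2 + x_1 + 1}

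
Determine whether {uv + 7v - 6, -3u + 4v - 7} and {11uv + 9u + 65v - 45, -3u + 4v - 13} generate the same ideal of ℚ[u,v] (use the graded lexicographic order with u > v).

Equality of ideals is decidable: compute both reduced Gröbner bases (unique for the ordering) and check whether they agree.
Buchberger on the first generating set:
f_1 = uv + 7v - 6, LT = uv.
f_2 = -3u + 4v - 7, LT = u.

S(f_1,f_2): lcm = uv. S = 4/3v² + 14/3v - 6.
  leading term v²: no divisor's leading term divides it; move 4/3v² to the remainder.
  leading term v: no divisor's leading term divides it; move 14/3v to the remainder.
  leading term 1: no divisor's leading term divides it; move -6 to the remainder.
  remainder 4/3v² + 14/3v - 6 ≠ 0; add g_3 = 4/3v² + 14/3v - 6 to the basis.

The other S-polynomials (S(f_1,g_3), S(f_2,g_3)) all reduce to 0 modulo the current basis, so we have a Gröbner basis.
Inter-reduce: drop elements whose leading term is divisible by another's, tail-reduce, and make monic.
Reduced Gröbner basis: {v² + 7/2v - 9/2, u - 4/3v + 7/3}.

Buchberger on the second generating set:
h_1 = 11uv + 9u + 65v - 45, LT = uv.
h_2 = -3u + 4v - 13, LT = u.

S(h_1,h_2): lcm = uv. S = 4/3v² + 9/11u + 52/33v - 45/11.
  leading term v²: no divisor's leading term divides it; move 4/3v² to the remainder.
  leading term u: subtract (-3/11)·h_2 from 9/11u + 52/33v - 45/11 → 8/3v - 84/11
  leading term v: no divisor's leading term divides it; move 8/3v to the remainder.
  leading term 1: no divisor's leading term divides it; move -84/11 to the remainder.
  remainder 4/3v² + 8/3v - 84/11 ≠ 0; add k_3 = 4/3v² + 8/3v - 84/11 to the basis.

The other S-polynomials (S(h_1,k_3), S(h_2,k_3)) all reduce to 0 modulo the current basis, so we have a Gröbner basis.
Inter-reduce: drop elements whose leading term is divisible by another's, tail-reduce, and make monic.
Reduced Gröbner basis: {v² + 2v - 63/11, u - 4/3v + 13/3}.

The bases are distinct; the ideals are different.

No, the ideals differ.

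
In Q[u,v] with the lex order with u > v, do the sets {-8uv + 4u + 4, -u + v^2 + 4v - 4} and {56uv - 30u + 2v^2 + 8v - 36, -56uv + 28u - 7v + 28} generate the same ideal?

Since reduced Gröbner bases are canonical representatives of ideals under a given ordering, it suffices to compute and compare them.
Buchberger on the first generating set:
f_1 = -8uv + 4u + 4, LT = uv.
f_2 = -u + v^2 + 4v - 4, LT = u.

S(f_1,f_2): lcm = uv. S = -1/2u + v^3 + 4v^2 - 4v - 1/2.
  leading term u: subtract (1/2)·f_2 from -1/2u + v^3 + 4v^2 - 4v - 1/2 → v^3 + 7/2v^2 - 6v + 3/2
  leading term v^3: no divisor's leading term divides it; move v^3 to the remainder.
  leading term v^2: no divisor's leading term divides it; move 7/2v^2 to the remainder.
  leading term v: no divisor's leading term divides it; move -6v to the remainder.
  leading term 1: no divisor's leading term divides it; move 3/2 to the remainder.
  remainder v^3 + 7/2v^2 - 6v + 3/2 ≠ 0; add g_3 = v^3 + 7/2v^2 - 6v + 3/2 to the basis.

The other S-polynomials (S(f_1,g_3), S(f_2,g_3)) all reduce to 0 modulo the current basis, so we have a Gröbner basis.
Inter-reduce: drop elements whose leading term is divisible by another's, tail-reduce, and make monic.
Reduced Gröbner basis: {u - v^2 - 4v + 4, v^3 + 7/2v^2 - 6v + 3/2}.

Buchberger on the second generating set:
h_1 = 56uv - 30u + 2v^2 + 8v - 36, LT = uv.
h_2 = -56uv + 28u - 7v + 28, LT = uv.

S(h_1,h_2): lcm = uv. S = -1/28u + 1/28v^2 + 1/56v - 1/7.
  leading term u: no divisor's leading term divides it; move -1/28u to the remainder.
  leading term v^2: no divisor's leading term divides it; move 1/28v^2 to the remainder.
  leading term v: no divisor's leading term divides it; move 1/56v to the remainder.
  leading term 1: no divisor's leading term divides it; move -1/7 to the remainder.
  remainder -1/28u + 1/28v^2 + 1/56v - 1/7 ≠ 0; add k_3 = -1/28u + 1/28v^2 + 1/56v - 1/7 to the basis.

S(h_1,k_3): lcm = uv. S = -15/28u + v^3 + 15/28v^2 - 27/7v - 9/14.
  leading term u: subtract (15)·k_3 from -15/28u + v^3 + 15/28v^2 - 27/7v - 9/14 → v^3 - 33/8v + 3/2
  leading term v^3: no divisor's leading term divides it; move v^3 to the remainder.
  leading term v: no divisor's leading term divides it; move -33/8v to the remainder.
  leading term 1: no divisor's leading term divides it; move 3/2 to the remainder.
  remainder v^3 - 33/8v + 3/2 ≠ 0; add k_4 = v^3 - 33/8v + 3/2 to the basis.

The other S-polynomials (S(h_2,k_3), S(h_1,k_4), S(h_2,k_4), S(k_3,k_4)) all reduce to 0 modulo the current basis, so we have a Gröbner basis.
Inter-reduce: drop elements whose leading term is divisible by another's, tail-reduce, and make monic.
Reduced Gröbner basis: {u - v^2 - 1/2v + 4, v^3 - 33/8v + 3/2}.

Since the reduced bases disagree, the two ideals are not the same.

No, the ideals differ.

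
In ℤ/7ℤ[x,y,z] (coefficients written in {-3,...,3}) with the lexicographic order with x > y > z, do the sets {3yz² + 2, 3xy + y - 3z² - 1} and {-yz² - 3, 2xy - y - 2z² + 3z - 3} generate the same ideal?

No, the ideals differ.

Equality of ideals is decidable: compute both reduced Gröbner bases (unique for the ordering) and check whether they agree.
Buchberger on the first generating set:
f_1 = 3yz² + 2, LT = yz².
f_2 = 3xy + y - 3z² - 1, LT = xy.

S(f_1,f_2): lcm = xyz². S = 3x + 2yz² + z⁴ - 2z².
  leading term x: no divisor's leading term divides it; move 3x to the remainder.
  leading term yz²: subtract (3)·f_1 from 2yz² + z⁴ - 2z² → z⁴ - 2z² + 1
  leading term z⁴: no divisor's leading term divides it; move z⁴ to the remainder.
  leading term z²: no divisor's leading term divides it; move -2z² to the remainder.
  leading term 1: no divisor's leading term divides it; move 1 to the remainder.
  remainder 3x + z⁴ - 2z² + 1 ≠ 0; add g_3 = 3x + z⁴ - 2z² + 1 to the basis.

The other S-polynomials (S(f_1,g_3), S(f_2,g_3)) all reduce to 0 modulo the current basis, so we have a Gröbner basis.
Inter-reduce: drop elements whose leading term is divisible by another's, tail-reduce, and make monic.
Reduced Gröbner basis: {x - 2z⁴ - 3z² - 2, yz² + 3}.

Buchberger on the second generating set:
h_1 = -yz² - 3, LT = yz².
h_2 = 2xy - y - 2z² + 3z - 3, LT = xy.

S(h_1,h_2): lcm = xyz². S = 3x - 3yz² + z⁴ + 2z³ - 2z².
  leading term x: no divisor's leading term divides it; move 3x to the remainder.
  leading term yz²: subtract (3)·h_1 from -3yz² + z⁴ + 2z³ - 2z² → z⁴ + 2z³ - 2z² + 2
  leading term z⁴: no divisor's leading term divides it; move z⁴ to the remainder.
  leading term z³: no divisor's leading term divides it; move 2z³ to the remainder.
  leading term z²: no divisor's leading term divides it; move -2z² to the remainder.
  leading term 1: no divisor's leading term divides it; move 2 to the remainder.
  remainder 3x + z⁴ + 2z³ - 2z² + 2 ≠ 0; add k_3 = 3x + z⁴ + 2z³ - 2z² + 2 to the basis.

The other S-polynomials (S(h_1,k_3), S(h_2,k_3)) all reduce to 0 modulo the current basis, so we have a Gröbner basis.
Inter-reduce: drop elements whose leading term is divisible by another's, tail-reduce, and make monic.
Reduced Gröbner basis: {x - 2z⁴ + 3z³ - 3z² + 3, yz² + 3}.

These differ, so the ideals are not equal.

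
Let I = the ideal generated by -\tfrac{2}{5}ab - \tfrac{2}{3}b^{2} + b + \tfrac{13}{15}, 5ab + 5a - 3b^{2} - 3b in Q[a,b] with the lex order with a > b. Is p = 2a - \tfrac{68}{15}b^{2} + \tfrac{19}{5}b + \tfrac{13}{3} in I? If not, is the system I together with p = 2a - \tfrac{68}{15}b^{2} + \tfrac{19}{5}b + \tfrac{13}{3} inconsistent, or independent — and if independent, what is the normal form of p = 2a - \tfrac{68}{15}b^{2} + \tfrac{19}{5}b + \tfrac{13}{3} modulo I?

2a - \tfrac{68}{15}b^{2} + \tfrac{19}{5}b + \tfrac{13}{3} lies in I (it reduces to 0).

First compute the reduced Gröbner basis of I by Buchberger's algorithm.
f_1 = -\tfrac{2}{5}ab - \tfrac{2}{3}b^{2} + b + \tfrac{13}{15}, LT = ab.
f_2 = 5ab + 5a - 3b^{2} - 3b, LT = ab.

S(f_1,f_2): lcm = ab. S = -a + \tfrac{34}{15}b^{2} - \tfrac{19}{10}b - \tfrac{13}{6}.
  reduce S modulo (f_1, f_2):
  remainder -a + \tfrac{34}{15}b^{2} - \tfrac{19}{10}b - \tfrac{13}{6} ≠ 0; add h_3 = -a + \tfrac{34}{15}b^{2} - \tfrac{19}{10}b - \tfrac{13}{6} to the basis.

S(f_1,h_3): lcm = ab. S = \tfrac{34}{15}b^{3} - \tfrac{7}{30}b^{2} - \tfrac{14}{3}b - \tfrac{13}{6}.
  reduce S modulo (f_1, f_2, h_3):
  remainder \tfrac{34}{15}b^{3} - \tfrac{7}{30}b^{2} - \tfrac{14}{3}b - \tfrac{13}{6} ≠ 0; add h_4 = \tfrac{34}{15}b^{3} - \tfrac{7}{30}b^{2} - \tfrac{14}{3}b - \tfrac{13}{6} to the basis.

The other S-polynomials (S(f_2,h_3), S(f_1,h_4), S(f_2,h_4), S(h_3,h_4)) all reduce to 0 modulo the current basis, so we have a Gröbner basis.
Inter-reduce: drop elements whose leading term is divisible by another's, tail-reduce, and make monic.
Reduced Gröbner basis: {a - \tfrac{34}{15}b^{2} + \tfrac{19}{10}b + \tfrac{13}{6}, b^{3} - \tfrac{7}{68}b^{2} - \tfrac{35}{17}b - \tfrac{65}{68}}.
Label its elements g_1 = a - \tfrac{34}{15}b^{2} + \tfrac{19}{10}b + \tfrac{13}{6}, g_2 = b^{3} - \tfrac{7}{68}b^{2} - \tfrac{35}{17}b - \tfrac{65}{68}.

Reduce p = 2a - \tfrac{68}{15}b^{2} + \tfrac{19}{5}b + \tfrac{13}{3} modulo G:
  leading term a: subtract (2)·g_1 from 2a - \tfrac{68}{15}b^{2} + \tfrac{19}{5}b + \tfrac{13}{3} → 0
  normal form = 0.
Since the normal form is 0, p ∈ I.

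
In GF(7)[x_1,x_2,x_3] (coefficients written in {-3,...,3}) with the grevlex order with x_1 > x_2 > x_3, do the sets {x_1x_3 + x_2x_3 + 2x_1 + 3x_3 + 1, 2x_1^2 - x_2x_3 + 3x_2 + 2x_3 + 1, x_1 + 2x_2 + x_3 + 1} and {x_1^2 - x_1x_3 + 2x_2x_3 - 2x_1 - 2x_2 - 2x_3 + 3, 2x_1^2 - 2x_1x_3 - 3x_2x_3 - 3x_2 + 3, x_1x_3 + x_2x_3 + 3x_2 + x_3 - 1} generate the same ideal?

Two ideals are equal iff their reduced Gröbner bases coincide (the reduced basis is unique for a fixed ordering).
Buchberger on the first generating set:
f_1 = x_1x_3 + x_2x_3 + 2x_1 + 3x_3 + 1, LT = x_1x_3.
f_2 = 2x_1^2 - x_2x_3 + 3x_2 + 2x_3 + 1, LT = x_1^2.
f_3 = x_1 + 2x_2 + x_3 + 1, LT = x_1.

S(f_1,f_2): lcm = x_1^2x_3. S = x_1x_2x_3 - 3x_2x_3^2 + 2x_1^2 + 3x_1x_3 + 2x_2x_3 - x_3^2 + x_1 + 3x_3.
  reduce S modulo (f_1, f_2, f_3):
  remainder -x_2^2x_3 - 3x_2x_3^2 - 3x_2^2 - x_2x_3 - x_3^2 + x_2 - 3x_3 + 1 ≠ 0; add g_4 = -x_2^2x_3 - 3x_2x_3^2 - 3x_2^2 - x_2x_3 - x_3^2 + x_2 - 3x_3 + 1 to the basis.

S(f_1,f_3): lcm = x_1x_3. S = -x_2x_3 - x_3^2 + 2x_1 + 2x_3 + 1.
  reduce S modulo (f_1, f_2, f_3, g_4):
  remainder -x_2x_3 - x_3^2 + 3x_2 - 1 ≠ 0; add g_5 = -x_2x_3 - x_3^2 + 3x_2 - 1 to the basis.

S(f_2,f_3): lcm = x_1^2. S = -2x_1x_2 - x_1x_3 + 3x_2x_3 - x_1 - 2x_2 + x_3 - 3.
  reduce S modulo (f_1, f_2, f_3, g_4, g_5):
  remainder -3x_2^2 + x_3^2 + 2x_2 + 3x_3 - 2 ≠ 0; add g_6 = -3x_2^2 + x_3^2 + 2x_2 + 3x_3 - 2 to the basis.

S(f_1,g_4): lcm = x_1x_2^2x_3. S = x_2^3x_3 - 3x_1x_2x_3^2 - x_1x_2^2 - x_1x_2x_3 + 3x_2^2x_3 - x_1x_3^2 + x_1x_2 + x_2^2 - 3x_1x_3 + x_1.
  reduce S modulo (f_1, f_2, f_3, g_4, g_5, g_6):
  remainder -3x_3^3 + x_3^2 + 3x_2 + 3 ≠ 0; add g_7 = -3x_3^3 + x_3^2 + 3x_2 + 3 to the basis.

The other S-polynomials (S(f_2,g_4), S(f_3,g_4), S(f_1,g_5), S(f_2,g_5), S(f_3,g_5), S(g_4,g_5), S(f_1,g_6), S(f_2,g_6), S(f_3,g_6), S(g_4,g_6), S(g_5,g_6), S(f_1,g_7), S(f_2,g_7), S(f_3,g_7), S(g_4,g_7), S(g_5,g_7), S(g_6,g_7)) all reduce to 0 modulo the current basis, so we have a Gröbner basis.
Inter-reduce: drop elements whose leading term is divisible by another's, tail-reduce, and make monic.
Reduced Gröbner basis: {x_3^3 + 2x_3^2 - x_2 - 1, x_2^2 + 2x_3^2 - 3x_2 - x_3 + 3, x_2x_3 + x_3^2 - 3x_2 + 1, x_1 + 2x_2 + x_3 + 1}.

Buchberger on the second generating set:
h_1 = x_1^2 - x_1x_3 + 2x_2x_3 - 2x_1 - 2x_2 - 2x_3 + 3, LT = x_1^2.
h_2 = 2x_1^2 - 2x_1x_3 - 3x_2x_3 - 3x_2 + 3, LT = x_1^2.
h_3 = x_1x_3 + x_2x_3 + 3x_2 + x_3 - 1, LT = x_1x_3.

S(h_1,h_2): lcm = x_1^2. S = -2x_1 + 3x_2 - 2x_3 - 2.
  reduce S modulo (h_1, h_2, h_3):
  remainder -2x_1 + 3x_2 - 2x_3 - 2 ≠ 0; add k_4 = -2x_1 + 3x_2 - 2x_3 - 2 to the basis.

S(h_1,h_3): lcm = x_1^2x_3. S = -x_1x_2x_3 - x_1x_3^2 + 2x_2x_3^2 - 3x_1x_2 - 3x_1x_3 - 2x_2x_3 - 2x_3^2 + x_1 + 3x_3.
  reduce S modulo (h_1, h_2, h_3, k_4):
  remainder x_2^2x_3 + 3x_2x_3^2 + 2x_2^2 + x_2x_3 - x_3^2 + 2x_2 - 3x_3 + 3 ≠ 0; add k_5 = x_2^2x_3 + 3x_2x_3^2 + 2x_2^2 + x_2x_3 - x_3^2 + 2x_2 - 3x_3 + 3 to the basis.

S(h_2,h_3): lcm = x_1^2x_3. S = -x_1x_2x_3 - x_1x_3^2 + 2x_2x_3^2 - 3x_1x_2 - x_1x_3 + 2x_2x_3 + x_1 - 2x_3.
  reduce S modulo (h_1, h_2, h_3, k_4, k_5):
  remainder 2x_2x_3 + 2x_3^2 + x_2 + 2 ≠ 0; add k_6 = 2x_2x_3 + 2x_3^2 + x_2 + 2 to the basis.

S(h_1,k_4): lcm = x_1^2. S = -2x_1x_2 - 2x_1x_3 + 2x_2x_3 - 3x_1 - 2x_2 - 2x_3 + 3.
  reduce S modulo (h_1, h_2, h_3, k_4, k_5, k_6):
  remainder -3x_2^2 + x_3^2 + 2x_2 + 3x_3 - 2 ≠ 0; add k_7 = -3x_2^2 + x_3^2 + 2x_2 + 3x_3 - 2 to the basis.

S(h_3,k_5): lcm = x_1x_2^2x_3. S = x_2^3x_3 - 3x_1x_2x_3^2 - 2x_1x_2^2 + 3x_2^3 - x_1x_2x_3 + x_2^2x_3 + x_1x_3^2 - 2x_1x_2 - x_2^2 + 3x_1x_3 - 3x_1.
  reduce S modulo (h_1, h_2, h_3, k_4, k_5, k_6, k_7):
  remainder x_3^3 + 2x_3^2 - x_2 - 1 ≠ 0; add k_8 = x_3^3 + 2x_3^2 - x_2 - 1 to the basis.

The other S-polynomials (S(h_2,k_4), S(h_3,k_4), S(h_1,k_5), S(h_2,k_5), S(k_4,k_5), S(h_1,k_6), S(h_2,k_6), S(h_3,k_6), S(k_4,k_6), S(k_5,k_6), S(h_1,k_7), S(h_2,k_7), S(h_3,k_7), S(k_4,k_7), S(k_5,k_7), S(k_6,k_7), S(h_1,k_8), S(h_2,k_8), S(h_3,k_8), S(k_4,k_8), S(k_5,k_8), S(k_6,k_8), S(k_7,k_8)) all reduce to 0 modulo the current basis, so we have a Gröbner basis.
Inter-reduce: drop elements whose leading term is divisible by another's, tail-reduce, and make monic.
Reduced Gröbner basis: {x_3^3 + 2x_3^2 - x_2 - 1, x_2^2 + 2x_3^2 - 3x_2 - x_3 + 3, x_2x_3 + x_3^2 - 3x_2 + 1, x_1 + 2x_2 + x_3 + 1}.

These coincide, so the ideals are equal.

Yes, the ideals are equal.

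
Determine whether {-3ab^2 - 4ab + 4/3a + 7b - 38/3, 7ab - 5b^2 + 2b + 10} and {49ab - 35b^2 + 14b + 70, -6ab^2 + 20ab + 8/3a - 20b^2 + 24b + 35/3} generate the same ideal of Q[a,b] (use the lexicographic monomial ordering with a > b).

No, the ideals differ.

For a fixed monomial order, each ideal has a unique reduced Gröbner basis; comparing bases decides equality.
Buchberger on the first generating set:
f_1 = -3ab^2 - 4ab + 4/3a + 7b - 38/3, LT = ab^2.
f_2 = 7ab - 5b^2 + 2b + 10, LT = ab.

S(f_1,f_2): lcm = ab^2. S = 4/3ab - 4/9a + 5/7b^3 - 2/7b^2 - 79/21b + 38/9.
  reduce S modulo (f_1, f_2):
  remainder -4/9a + 5/7b^3 + 2/3b^2 - 29/7b + 146/63 ≠ 0; add g_3 = -4/9a + 5/7b^3 + 2/3b^2 - 29/7b + 146/63 to the basis.

S(f_1,g_3): lcm = ab^2. S = 4/3ab - 4/9a + 45/28b^5 + 3/2b^4 - 261/28b^3 + 73/14b^2 - 7/3b + 38/9.
  reduce S modulo (f_1, f_2, g_3):
  remainder 45/28b^5 + 3/2b^4 - 281/28b^3 + 11/2b^2 + 10/7b ≠ 0; add g_4 = 45/28b^5 + 3/2b^4 - 281/28b^3 + 11/2b^2 + 10/7b to the basis.

S(f_2,g_3): lcm = ab. S = 45/28b^4 + 3/2b^3 - 281/28b^2 + 11/2b + 10/7.
  reduce S modulo (f_1, f_2, g_3, g_4):
  remainder 45/28b^4 + 3/2b^3 - 281/28b^2 + 11/2b + 10/7 ≠ 0; add g_5 = 45/28b^4 + 3/2b^3 - 281/28b^2 + 11/2b + 10/7 to the basis.

The other S-polynomials (S(f_1,g_4), S(f_2,g_4), S(g_3,g_4), S(f_1,g_5), S(f_2,g_5), S(g_3,g_5), S(g_4,g_5)) all reduce to 0 modulo the current basis, so we have a Gröbner basis.
Inter-reduce: drop elements whose leading term is divisible by another's, tail-reduce, and make monic.
Reduced Gröbner basis: {a - 45/28b^3 - 3/2b^2 + 261/28b - 73/14, b^4 + 14/15b^3 - 281/45b^2 + 154/45b + 8/9}.

Buchberger on the second generating set:
h_1 = 49ab - 35b^2 + 14b + 70, LT = ab.
h_2 = -6ab^2 + 20ab + 8/3a - 20b^2 + 24b + 35/3, LT = ab^2.

S(h_1,h_2): lcm = ab^2. S = 10/3ab + 4/9a - 5/7b^3 - 64/21b^2 + 38/7b + 35/18.
  reduce S modulo (h_1, h_2):
  remainder 4/9a - 5/7b^3 - 2/3b^2 + 94/21b - 355/126 ≠ 0; add k_3 = 4/9a - 5/7b^3 - 2/3b^2 + 94/21b - 355/126 to the basis.

S(h_1,k_3): lcm = ab. S = 45/28b^4 + 3/2b^3 - 151/14b^2 + 53/8b + 10/7.
  reduce S modulo (h_1, h_2, k_3):
  remainder 45/28b^4 + 3/2b^3 - 151/14b^2 + 53/8b + 10/7 ≠ 0; add k_4 = 45/28b^4 + 3/2b^3 - 151/14b^2 + 53/8b + 10/7 to the basis.

The other S-polynomials (S(h_2,k_3), S(h_1,k_4), S(h_2,k_4), S(k_3,k_4)) all reduce to 0 modulo the current basis, so we have a Gröbner basis.
Inter-reduce: drop elements whose leading term is divisible by another's, tail-reduce, and make monic.
Reduced Gröbner basis: {a - 45/28b^3 - 3/2b^2 + 141/14b - 355/56, b^4 + 14/15b^3 - 302/45b^2 + 371/90b + 8/9}.

The bases are distinct; the ideals are different.
The choice of monomial ordering does not affect the verdict — as long as both bases are computed under the same ordering, their equality decides ideal equality.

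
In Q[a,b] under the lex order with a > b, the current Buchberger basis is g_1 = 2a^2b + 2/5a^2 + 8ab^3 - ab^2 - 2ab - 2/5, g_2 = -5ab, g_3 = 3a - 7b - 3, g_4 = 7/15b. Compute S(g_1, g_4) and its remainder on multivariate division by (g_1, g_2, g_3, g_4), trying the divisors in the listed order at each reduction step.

S(g_1, g_4) = 1/5a^2 + 4ab^3 - 1/2ab^2 - ab - 1/5; remainder on division = 0.

lcm(LM(g_1), LM(g_4)) = a^2b.
S = (lcm/LT(g_1))·g_1 − (lcm/LT(g_4))·g_4 = 1/5a^2 + 4ab^3 - 1/2ab^2 - ab - 1/5.
Reduce S modulo (g_1, g_2, g_3, g_4) in that order:
  leading term a^2: subtract (1/15a)·g_3 from 1/5a^2 + 4ab^3 - 1/2ab^2 - ab - 1/5 → 4ab^3 - 1/2ab^2 - 8/15ab + 1/5a - 1/5
  leading term ab^3: subtract (-4/5b^2)·g_2 from 4ab^3 - 1/2ab^2 - 8/15ab + 1/5a - 1/5 → -1/2ab^2 - 8/15ab + 1/5a - 1/5
  leading term ab^2: subtract (1/10b)·g_2 from -1/2ab^2 - 8/15ab + 1/5a - 1/5 → -8/15ab + 1/5a - 1/5
  leading term ab: subtract (8/75)·g_2 from -8/15ab + 1/5a - 1/5 → 1/5a - 1/5
  leading term a: subtract (1/15)·g_3 from 1/5a - 1/5 → 7/15b
  leading term b: subtract (1)·g_4 from 7/15b → 0
The remainder is 0, so this S-polynomial contributes no new basis element.
An S-polynomial is built so that the two leading terms cancel; whether anything survives reduction is exactly the Gröbner-basis criterion.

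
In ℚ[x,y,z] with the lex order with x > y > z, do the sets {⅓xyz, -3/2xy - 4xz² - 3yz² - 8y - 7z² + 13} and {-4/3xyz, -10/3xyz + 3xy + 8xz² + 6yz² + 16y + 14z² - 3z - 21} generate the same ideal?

No, the ideals differ.

Equality of ideals is decidable: compute both reduced Gröbner bases (unique for the ordering) and check whether they agree.
Buchberger on the first generating set:
f_1 = ⅓xyz, LT = xyz.
f_2 = -3/2xy - 4xz² - 3yz² - 8y - 7z² + 13, LT = xy.

S(f_1,f_2): lcm = xyz. S = -8/3xz³ - 2yz³ - 16/3yz - 14/3z³ + 26/3z.
  leading term xz³: no divisor's leading term divides it; move -8/3xz³ to the remainder.
  leading term yz³: no divisor's leading term divides it; move -2yz³ to the remainder.
  leading term yz: no divisor's leading term divides it; move -16/3yz to the remainder.
  leading term z³: no divisor's leading term divides it; move -14/3z³ to the remainder.
  leading term z: no divisor's leading term divides it; move 26/3z to the remainder.
  remainder -8/3xz³ - 2yz³ - 16/3yz - 14/3z³ + 26/3z ≠ 0; add g_3 = -8/3xz³ - 2yz³ - 16/3yz - 14/3z³ + 26/3z to the basis.

S(f_1,g_3): lcm = xyz³. S = -¾y²z³ - 2y²z - 7/4yz³ + 13/4yz.
  leading term y²z³: no divisor's leading term divides it; move -¾y²z³ to the remainder.
  leading term y²z: no divisor's leading term divides it; move -2y²z to the remainder.
  leading term yz³: no divisor's leading term divides it; move -7/4yz³ to the remainder.
  leading term yz: no divisor's leading term divides it; move 13/4yz to the remainder.
  remainder -¾y²z³ - 2y²z - 7/4yz³ + 13/4yz ≠ 0; add g_4 = -¾y²z³ - 2y²z - 7/4yz³ + 13/4yz to the basis.

The other S-polynomials (S(f_2,g_3), S(f_1,g_4), S(f_2,g_4), S(g_3,g_4)) all reduce to 0 modulo the current basis, so we have a Gröbner basis.
Inter-reduce: drop elements whose leading term is divisible by another's, tail-reduce, and make monic.
Reduced Gröbner basis: {xy + 8/3xz² + 2yz² + 16/3y + 14/3z² - 26/3, xz³ + ¾yz³ + 2yz + 7/4z³ - 13/4z, y²z³ + 8/3y²z + 7/3yz³ - 13/3yz}.

Buchberger on the second generating set:
h_1 = -4/3xyz, LT = xyz.
h_2 = -10/3xyz + 3xy + 8xz² + 6yz² + 16y + 14z² - 3z - 21, LT = xyz.

S(h_1,h_2): lcm = xyz. S = 9/10xy + 12/5xz² + 9/5yz² + 24/5y + 21/5z² - 9/10z - 63/10.
  leading term xy: no divisor's leading term divides it; move 9/10xy to the remainder.
  leading term xz²: no divisor's leading term divides it; move 12/5xz² to the remainder.
  leading term yz²: no divisor's leading term divides it; move 9/5yz² to the remainder.
  leading term y: no divisor's leading term divides it; move 24/5y to the remainder.
  leading term z²: no divisor's leading term divides it; move 21/5z² to the remainder.
  leading term z: no divisor's leading term divides it; move -9/10z to the remainder.
  leading term 1: no divisor's leading term divides it; move -63/10 to the remainder.
  remainder 9/10xy + 12/5xz² + 9/5yz² + 24/5y + 21/5z² - 9/10z - 63/10 ≠ 0; add k_3 = 9/10xy + 12/5xz² + 9/5yz² + 24/5y + 21/5z² - 9/10z - 63/10 to the basis.

S(h_1,k_3): lcm = xyz. S = -8/3xz³ - 2yz³ - 16/3yz - 14/3z³ + z² + 7z.
  leading term xz³: no divisor's leading term divides it; move -8/3xz³ to the remainder.
  leading term yz³: no divisor's leading term divides it; move -2yz³ to the remainder.
  leading term yz: no divisor's leading term divides it; move -16/3yz to the remainder.
  leading term z³: no divisor's leading term divides it; move -14/3z³ to the remainder.
  leading term z²: no divisor's leading term divides it; move z² to the remainder.
  leading term z: no divisor's leading term divides it; move 7z to the remainder.
  remainder -8/3xz³ - 2yz³ - 16/3yz - 14/3z³ + z² + 7z ≠ 0; add k_4 = -8/3xz³ - 2yz³ - 16/3yz - 14/3z³ + z² + 7z to the basis.

S(h_1,k_4): lcm = xyz³. S = -¾y²z³ - 2y²z - 7/4yz³ + ⅜yz² + 21/8yz.
  leading term y²z³: no divisor's leading term divides it; move -¾y²z³ to the remainder.
  leading term y²z: no divisor's leading term divides it; move -2y²z to the remainder.
  leading term yz³: no divisor's leading term divides it; move -7/4yz³ to the remainder.
  leading term yz²: no divisor's leading term divides it; move ⅜yz² to the remainder.
  leading term yz: no divisor's leading term divides it; move 21/8yz to the remainder.
  remainder -¾y²z³ - 2y²z - 7/4yz³ + ⅜yz² + 21/8yz ≠ 0; add k_5 = -¾y²z³ - 2y²z - 7/4yz³ + ⅜yz² + 21/8yz to the basis.

The other S-polynomials (S(h_2,k_3), S(h_2,k_4), S(k_3,k_4), S(h_1,k_5), S(h_2,k_5), S(k_3,k_5), S(k_4,k_5)) all reduce to 0 modulo the current basis, so we have a Gröbner basis.
Inter-reduce: drop elements whose leading term is divisible by another's, tail-reduce, and make monic.
Reduced Gröbner basis: {xy + 8/3xz² + 2yz² + 16/3y + 14/3z² - z - 7, xz³ + ¾yz³ + 2yz + 7/4z³ - ⅜z² - 21/8z, y²z³ + 8/3y²z + 7/3yz³ - ½yz² - 7/2yz}.

The bases are distinct; the ideals are different.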